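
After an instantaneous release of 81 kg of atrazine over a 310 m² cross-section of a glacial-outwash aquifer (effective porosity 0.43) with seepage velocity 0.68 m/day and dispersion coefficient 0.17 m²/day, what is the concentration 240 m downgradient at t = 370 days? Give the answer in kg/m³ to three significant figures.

For an instantaneous plane source, C(x,t) = M/(n_e·A·√(4πDt)) · exp(−(x−vt)²/(4Dt)), with n_e·A the pore (flow) area.
Plume center vt = 0.68 × 370 = 251.6 m, so the well at 240 m is 11.6 m upgradient of the peak.
√(4πDt) = 28.11 m, giving peak height M/(n_e·A·√(4πDt)) = 81/(0.43 × 310 × 28.11) = 0.02162 kg/m³.
(x−vt)²/(4Dt) = (-11.6)²/(4 × 0.17 × 370) = 0.5348; exp(−0.5348) = 0.5858.
C = 0.02162 × 0.5858 = 0.0127 kg/m³.

0.0127 kg/m³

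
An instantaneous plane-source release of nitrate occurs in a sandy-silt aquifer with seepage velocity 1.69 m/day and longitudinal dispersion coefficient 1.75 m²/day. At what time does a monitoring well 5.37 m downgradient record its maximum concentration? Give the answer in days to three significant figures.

For the 1D instantaneous-source solution, setting ∂C/∂t = 0 at fixed x gives v²t² + 2Dt − x² = 0, so t = (√(D² + v²x²) − D)/v².
√(D² + v²x²) = √(1.75² + 1.69² × 5.37²) = 9.242; v² = 2.8561.
t = (9.242 − 1.75)/2.8561 = 2.62 days (vs. the pure-advection estimate x/v = 3.18 d).

2.62 days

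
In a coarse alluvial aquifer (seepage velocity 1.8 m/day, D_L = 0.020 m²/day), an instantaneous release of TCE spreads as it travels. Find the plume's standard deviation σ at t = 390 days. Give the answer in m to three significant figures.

Dispersive spreading gives a Gaussian with σ² = 2Dt; advection only shifts the center.
σ = √(2 × 0.020 × 390) = 3.95 m.

3.95 m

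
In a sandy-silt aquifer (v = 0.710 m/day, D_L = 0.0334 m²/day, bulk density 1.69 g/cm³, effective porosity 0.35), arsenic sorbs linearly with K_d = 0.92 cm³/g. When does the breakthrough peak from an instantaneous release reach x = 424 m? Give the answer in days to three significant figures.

Retardation factor R = 1 + ρ_b·K_d/n = 1 + 1.69 × 0.92/0.35 = 5.442.
Sorption retards both mechanisms: v_R = v/R = 0.1305 m/day, D_R = D/R = 0.006137 m²/day.
Peak time from v_R²t² + 2D_R t − x² = 0: t = (√(D_R² + v_R²x²) − D_R)/v_R².
√(D_R² + v_R²x²) = √(0.006137² + 0.1305² × 424²) = 55.33; v_R² = 0.01703.
t = (55.33 − 0.006137)/0.01703 = 3250 days.

3250 days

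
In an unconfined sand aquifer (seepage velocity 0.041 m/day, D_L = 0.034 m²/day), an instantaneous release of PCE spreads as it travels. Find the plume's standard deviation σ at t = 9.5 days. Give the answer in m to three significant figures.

0.804 m

Dispersive spreading gives a Gaussian with σ² = 2Dt; advection only shifts the center.
σ = √(2 × 0.034 × 9.5) = 0.804 m.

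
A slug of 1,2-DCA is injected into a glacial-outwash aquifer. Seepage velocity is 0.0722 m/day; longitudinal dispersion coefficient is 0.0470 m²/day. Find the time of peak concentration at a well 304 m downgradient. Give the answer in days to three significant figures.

4200 days

For the 1D instantaneous-source solution, setting ∂C/∂t = 0 at fixed x gives v²t² + 2Dt − x² = 0, so t = (√(D² + v²x²) − D)/v².
√(D² + v²x²) = √(0.0470² + 0.0722² × 304²) = 21.95; v² = 0.00521284.
t = (21.95 − 0.0470)/0.00521284 = 4200 days (vs. the pure-advection estimate x/v = 4210 d).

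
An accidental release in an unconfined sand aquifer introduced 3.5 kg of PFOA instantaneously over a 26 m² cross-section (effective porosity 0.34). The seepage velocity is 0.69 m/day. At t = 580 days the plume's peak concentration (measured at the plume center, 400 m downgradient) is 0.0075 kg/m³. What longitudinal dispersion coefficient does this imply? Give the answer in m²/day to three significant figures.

At the plume center C_max = M/(n_e·A·√(4πDt)), so D = M²/(4πt·(n_e·A·C_max)²).
n_e·A·C_max = 0.34 × 26 × 0.0075 = 0.06630 kg/m.
D = 3.5²/(4π × 580 × 0.06630²) = 0.382 m²/day.

0.382 m²/day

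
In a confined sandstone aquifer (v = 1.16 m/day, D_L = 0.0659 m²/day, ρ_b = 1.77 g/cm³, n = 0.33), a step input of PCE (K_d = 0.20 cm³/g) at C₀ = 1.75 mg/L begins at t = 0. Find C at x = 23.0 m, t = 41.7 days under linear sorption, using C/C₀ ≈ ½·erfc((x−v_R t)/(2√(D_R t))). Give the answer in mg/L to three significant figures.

Retardation factor R = 1 + ρ_b·K_d/n = 1 + 1.77 × 0.20/0.33 = 2.073.
Sorption retards both mechanisms: v_R = v/R = 0.5596 m/day, D_R = D/R = 0.03179 m²/day.
v_R·t = 0.5596 × 41.7 = 23.33532 m; 2√(D_R t) = 2.303 m; argument = (23.0 − 23.33532)/2.303 = -0.1456.
C = C₀ × ½·erfc(-0.1456) = 1.75 × 0.5816 = 1.02 mg/L.

1.02 mg/L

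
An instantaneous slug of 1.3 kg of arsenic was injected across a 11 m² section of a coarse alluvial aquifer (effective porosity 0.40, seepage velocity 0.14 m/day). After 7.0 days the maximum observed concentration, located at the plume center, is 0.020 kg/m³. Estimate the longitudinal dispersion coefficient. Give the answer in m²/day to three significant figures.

2.48 m²/day

At the plume center C_max = M/(n_e·A·√(4πDt)), so D = M²/(4πt·(n_e·A·C_max)²).
n_e·A·C_max = 0.40 × 11 × 0.020 = 0.08800 kg/m.
D = 1.3²/(4π × 7.0 × 0.08800²) = 2.48 m²/day.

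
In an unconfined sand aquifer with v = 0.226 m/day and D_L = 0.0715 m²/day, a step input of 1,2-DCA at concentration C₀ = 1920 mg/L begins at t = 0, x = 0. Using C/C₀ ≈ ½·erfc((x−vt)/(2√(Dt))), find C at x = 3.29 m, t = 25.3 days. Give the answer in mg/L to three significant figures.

1730 mg/L

For a continuous step input, C/C₀ ≈ ½·erfc((x−vt)/(2√(Dt))).
vt = 0.226 × 25.3 = 5.7178 m and 2√(Dt) = 2√(0.0715 × 25.3) = 2.690 m.
Argument (x−vt)/(2√(Dt)) = (3.29 − 5.7178)/2.690 = -0.9025; ½·erfc(-0.9025) = 0.8991.
C = 1920 × 0.8991 = 1730 mg/L.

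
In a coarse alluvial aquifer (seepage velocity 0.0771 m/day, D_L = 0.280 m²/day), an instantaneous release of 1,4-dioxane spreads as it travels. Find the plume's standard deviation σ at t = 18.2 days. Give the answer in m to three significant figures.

Dispersive spreading gives a Gaussian with σ² = 2Dt; advection only shifts the center.
σ = √(2 × 0.280 × 18.2) = 3.19 m.

3.19 m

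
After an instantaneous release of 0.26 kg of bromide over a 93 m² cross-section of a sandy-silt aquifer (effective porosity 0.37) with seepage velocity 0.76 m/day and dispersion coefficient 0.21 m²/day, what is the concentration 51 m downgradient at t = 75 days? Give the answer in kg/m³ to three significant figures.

0.000303 kg/m³

For an instantaneous plane source, C(x,t) = M/(n_e·A·√(4πDt)) · exp(−(x−vt)²/(4Dt)), with n_e·A the pore (flow) area.
Plume center vt = 0.76 × 75 = 57 m, so the well at 51 m is 6 m upgradient of the peak.
√(4πDt) = 14.07 m, giving peak height M/(n_e·A·√(4πDt)) = 0.26/(0.37 × 93 × 14.07) = 0.0005370 kg/m³.
(x−vt)²/(4Dt) = (-6)²/(4 × 0.21 × 75) = 0.5714; exp(−0.5714) = 0.5647.
C = 0.0005370 × 0.5647 = 0.000303 kg/m³.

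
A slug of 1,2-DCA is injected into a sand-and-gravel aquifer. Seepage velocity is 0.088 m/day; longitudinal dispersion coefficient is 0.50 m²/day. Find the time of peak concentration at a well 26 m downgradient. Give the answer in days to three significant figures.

For the 1D instantaneous-source solution, setting ∂C/∂t = 0 at fixed x gives v²t² + 2Dt − x² = 0, so t = (√(D² + v²x²) − D)/v².
√(D² + v²x²) = √(0.50² + 0.088² × 26²) = 2.342; v² = 0.007744.
t = (2.342 − 0.50)/0.007744 = 238 days (vs. the pure-advection estimate x/v = 295 d).

238 days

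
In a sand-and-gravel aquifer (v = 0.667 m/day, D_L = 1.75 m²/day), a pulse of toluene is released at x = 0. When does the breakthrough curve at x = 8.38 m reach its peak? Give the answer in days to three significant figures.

9.23 days

For the 1D instantaneous-source solution, setting ∂C/∂t = 0 at fixed x gives v²t² + 2Dt − x² = 0, so t = (√(D² + v²x²) − D)/v².
√(D² + v²x²) = √(1.75² + 0.667² × 8.38²) = 5.857; v² = 0.444889.
t = (5.857 − 1.75)/0.444889 = 9.23 days (vs. the pure-advection estimate x/v = 12.6 d).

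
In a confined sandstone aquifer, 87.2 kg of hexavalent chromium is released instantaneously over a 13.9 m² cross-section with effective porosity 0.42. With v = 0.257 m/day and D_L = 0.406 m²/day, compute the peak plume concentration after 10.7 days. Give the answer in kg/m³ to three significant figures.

2.02 kg/m³

The peak of an instantaneous 1D plume sits at x = vt; there the Gaussian factor is 1 and C_max = M/(n_e·A·√(4πDt)), where n_e·A is the pore area the mass is dissolved in.
√(4πDt) = √(4π × 0.406 × 10.7) = 7.389 m, so C_max = 87.2/(0.42 × 13.9 × 7.389) = 2.02 kg/m³.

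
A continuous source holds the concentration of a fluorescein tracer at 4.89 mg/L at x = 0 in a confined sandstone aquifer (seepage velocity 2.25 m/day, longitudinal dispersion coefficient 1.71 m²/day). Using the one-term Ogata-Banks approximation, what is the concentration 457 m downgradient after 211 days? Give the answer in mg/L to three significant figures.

For a continuous step input, C/C₀ ≈ ½·erfc((x−vt)/(2√(Dt))).
vt = 2.25 × 211 = 474.75 m and 2√(Dt) = 2√(1.71 × 211) = 37.99 m.
Argument (x−vt)/(2√(Dt)) = (457 − 474.75)/37.99 = -0.4672; ½·erfc(-0.4672) = 0.7456.
C = 4.89 × 0.7456 = 3.65 mg/L.

3.65 mg/L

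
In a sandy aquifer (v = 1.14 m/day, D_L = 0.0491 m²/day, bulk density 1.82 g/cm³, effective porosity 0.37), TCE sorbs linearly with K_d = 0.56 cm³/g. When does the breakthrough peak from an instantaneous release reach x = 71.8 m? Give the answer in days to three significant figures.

Retardation factor R = 1 + ρ_b·K_d/n = 1 + 1.82 × 0.56/0.37 = 3.755.
Sorption retards both mechanisms: v_R = v/R = 0.3036 m/day, D_R = D/R = 0.01308 m²/day.
Peak time from v_R²t² + 2D_R t − x² = 0: t = (√(D_R² + v_R²x²) − D_R)/v_R².
√(D_R² + v_R²x²) = √(0.01308² + 0.3036² × 71.8²) = 21.80; v_R² = 0.09217.
t = (21.80 − 0.01308)/0.09217 = 236 days.

236 days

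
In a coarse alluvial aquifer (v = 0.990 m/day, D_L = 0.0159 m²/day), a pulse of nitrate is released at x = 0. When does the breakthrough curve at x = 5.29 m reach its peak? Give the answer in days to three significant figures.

5.33 days

For the 1D instantaneous-source solution, setting ∂C/∂t = 0 at fixed x gives v²t² + 2Dt − x² = 0, so t = (√(D² + v²x²) − D)/v².
√(D² + v²x²) = √(0.0159² + 0.990² × 5.29²) = 5.237; v² = 0.9801.
t = (5.237 − 0.0159)/0.9801 = 5.33 days (vs. the pure-advection estimate x/v = 5.34 d).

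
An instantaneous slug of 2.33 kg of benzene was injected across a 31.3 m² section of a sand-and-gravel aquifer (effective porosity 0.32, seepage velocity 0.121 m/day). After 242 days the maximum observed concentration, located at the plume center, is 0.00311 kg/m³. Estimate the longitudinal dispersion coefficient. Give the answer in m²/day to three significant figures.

At the plume center C_max = M/(n_e·A·√(4πDt)), so D = M²/(4πt·(n_e·A·C_max)²).
n_e·A·C_max = 0.32 × 31.3 × 0.00311 = 0.03115 kg/m.
D = 2.33²/(4π × 242 × 0.03115²) = 1.84 m²/day.

1.84 m²/day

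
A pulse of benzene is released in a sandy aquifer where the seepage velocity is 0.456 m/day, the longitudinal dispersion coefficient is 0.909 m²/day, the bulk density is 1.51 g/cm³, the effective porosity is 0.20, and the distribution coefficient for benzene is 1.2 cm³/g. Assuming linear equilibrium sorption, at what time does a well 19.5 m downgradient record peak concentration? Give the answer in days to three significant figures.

388 days

Retardation factor R = 1 + ρ_b·K_d/n = 1 + 1.51 × 1.2/0.20 = 10.06.
Sorption retards both mechanisms: v_R = v/R = 0.04533 m/day, D_R = D/R = 0.09036 m²/day.
Peak time from v_R²t² + 2D_R t − x² = 0: t = (√(D_R² + v_R²x²) − D_R)/v_R².
√(D_R² + v_R²x²) = √(0.09036² + 0.04533² × 19.5²) = 0.8885; v_R² = 0.002055.
t = (0.8885 − 0.09036)/0.002055 = 388 days.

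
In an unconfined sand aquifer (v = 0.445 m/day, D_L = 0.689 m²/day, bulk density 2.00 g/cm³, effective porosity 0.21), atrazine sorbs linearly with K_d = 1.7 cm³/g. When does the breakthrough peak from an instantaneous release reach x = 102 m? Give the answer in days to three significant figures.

3880 days

Retardation factor R = 1 + ρ_b·K_d/n = 1 + 2.00 × 1.7/0.21 = 17.19.
Sorption retards both mechanisms: v_R = v/R = 0.02589 m/day, D_R = D/R = 0.04008 m²/day.
Peak time from v_R²t² + 2D_R t − x² = 0: t = (√(D_R² + v_R²x²) − D_R)/v_R².
√(D_R² + v_R²x²) = √(0.04008² + 0.02589² × 102²) = 2.641; v_R² = 0.0006703.
t = (2.641 − 0.04008)/0.0006703 = 3880 days.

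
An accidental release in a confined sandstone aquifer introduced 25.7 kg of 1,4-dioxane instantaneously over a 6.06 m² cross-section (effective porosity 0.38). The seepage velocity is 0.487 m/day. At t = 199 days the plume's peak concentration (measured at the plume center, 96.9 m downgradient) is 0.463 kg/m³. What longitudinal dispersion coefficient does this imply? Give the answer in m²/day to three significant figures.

0.232 m²/day

At the plume center C_max = M/(n_e·A·√(4πDt)), so D = M²/(4πt·(n_e·A·C_max)²).
n_e·A·C_max = 0.38 × 6.06 × 0.463 = 1.066 kg/m.
D = 25.7²/(4π × 199 × 1.066²) = 0.232 m²/day.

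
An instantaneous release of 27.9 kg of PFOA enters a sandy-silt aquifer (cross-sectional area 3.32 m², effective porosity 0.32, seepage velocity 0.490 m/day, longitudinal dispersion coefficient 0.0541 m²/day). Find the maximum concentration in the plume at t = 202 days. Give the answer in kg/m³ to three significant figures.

2.24 kg/m³

The peak of an instantaneous 1D plume sits at x = vt; there the Gaussian factor is 1 and C_max = M/(n_e·A·√(4πDt)), where n_e·A is the pore area the mass is dissolved in.
√(4πDt) = √(4π × 0.0541 × 202) = 11.72 m, so C_max = 27.9/(0.32 × 3.32 × 11.72) = 2.24 kg/m³.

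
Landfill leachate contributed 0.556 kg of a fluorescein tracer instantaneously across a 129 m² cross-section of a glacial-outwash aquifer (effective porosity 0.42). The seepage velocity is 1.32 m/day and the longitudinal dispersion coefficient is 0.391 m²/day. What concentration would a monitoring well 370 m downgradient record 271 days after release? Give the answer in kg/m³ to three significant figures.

For an instantaneous plane source, C(x,t) = M/(n_e·A·√(4πDt)) · exp(−(x−vt)²/(4Dt)), with n_e·A the pore (flow) area.
Plume center vt = 1.32 × 271 = 357.72 m, so the well at 370 m is 12.28 m downgradient of the peak.
√(4πDt) = 36.49 m, giving peak height M/(n_e·A·√(4πDt)) = 0.556/(0.42 × 129 × 36.49) = 0.0002812 kg/m³.
(x−vt)²/(4Dt) = (12.28)²/(4 × 0.391 × 271) = 0.3558; exp(−0.3558) = 0.7006.
C = 0.0002812 × 0.7006 = 0.000197 kg/m³.

0.000197 kg/m³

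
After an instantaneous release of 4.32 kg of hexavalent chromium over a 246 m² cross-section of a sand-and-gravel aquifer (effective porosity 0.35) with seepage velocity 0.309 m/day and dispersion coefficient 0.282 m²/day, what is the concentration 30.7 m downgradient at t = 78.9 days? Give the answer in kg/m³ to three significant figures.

0.00192 kg/m³

For an instantaneous plane source, C(x,t) = M/(n_e·A·√(4πDt)) · exp(−(x−vt)²/(4Dt)), with n_e·A the pore (flow) area.
Plume center vt = 0.309 × 78.9 = 24.3801 m, so the well at 30.7 m is 6.3199 m downgradient of the peak.
√(4πDt) = 16.72 m, giving peak height M/(n_e·A·√(4πDt)) = 4.32/(0.35 × 246 × 16.72) = 0.003001 kg/m³.
(x−vt)²/(4Dt) = (6.3199)²/(4 × 0.282 × 78.9) = 0.4488; exp(−0.4488) = 0.6384.
C = 0.003001 × 0.6384 = 0.00192 kg/m³.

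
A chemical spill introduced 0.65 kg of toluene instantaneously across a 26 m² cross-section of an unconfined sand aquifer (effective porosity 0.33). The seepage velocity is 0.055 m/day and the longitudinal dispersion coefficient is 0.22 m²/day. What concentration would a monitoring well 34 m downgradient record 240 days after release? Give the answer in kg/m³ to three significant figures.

For an instantaneous plane source, C(x,t) = M/(n_e·A·√(4πDt)) · exp(−(x−vt)²/(4Dt)), with n_e·A the pore (flow) area.
Plume center vt = 0.055 × 240 = 13.2 m, so the well at 34 m is 20.8 m downgradient of the peak.
√(4πDt) = 25.76 m, giving peak height M/(n_e·A·√(4πDt)) = 0.65/(0.33 × 26 × 25.76) = 0.002941 kg/m³.
(x−vt)²/(4Dt) = (20.8)²/(4 × 0.22 × 240) = 2.048; exp(−2.048) = 0.1290.
C = 0.002941 × 0.1290 = 0.000379 kg/m³.

0.000379 kg/m³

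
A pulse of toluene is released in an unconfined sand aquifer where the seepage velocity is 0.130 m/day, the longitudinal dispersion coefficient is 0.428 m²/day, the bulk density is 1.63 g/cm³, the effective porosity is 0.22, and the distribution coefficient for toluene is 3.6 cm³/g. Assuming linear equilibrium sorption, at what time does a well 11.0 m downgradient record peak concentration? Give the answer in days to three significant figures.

Retardation factor R = 1 + ρ_b·K_d/n = 1 + 1.63 × 3.6/0.22 = 27.67.
Sorption retards both mechanisms: v_R = v/R = 0.004698 m/day, D_R = D/R = 0.01547 m²/day.
Peak time from v_R²t² + 2D_R t − x² = 0: t = (√(D_R² + v_R²x²) − D_R)/v_R².
√(D_R² + v_R²x²) = √(0.01547² + 0.004698² × 11.0²) = 0.05394; v_R² = 2.207e-05.
t = (0.05394 − 0.01547)/2.207e-05 = 1740 days.

1740 days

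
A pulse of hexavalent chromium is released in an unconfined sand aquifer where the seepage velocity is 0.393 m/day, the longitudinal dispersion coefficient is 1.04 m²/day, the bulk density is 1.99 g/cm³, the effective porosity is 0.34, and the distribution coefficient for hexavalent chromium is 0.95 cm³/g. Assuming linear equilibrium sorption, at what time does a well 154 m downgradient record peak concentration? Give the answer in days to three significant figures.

Retardation factor R = 1 + ρ_b·K_d/n = 1 + 1.99 × 0.95/0.34 = 6.560.
Sorption retards both mechanisms: v_R = v/R = 0.05991 m/day, D_R = D/R = 0.1585 m²/day.
Peak time from v_R²t² + 2D_R t − x² = 0: t = (√(D_R² + v_R²x²) − D_R)/v_R².
√(D_R² + v_R²x²) = √(0.1585² + 0.05991² × 154²) = 9.228; v_R² = 0.003589.
t = (9.228 − 0.1585)/0.003589 = 2530 days.

2530 days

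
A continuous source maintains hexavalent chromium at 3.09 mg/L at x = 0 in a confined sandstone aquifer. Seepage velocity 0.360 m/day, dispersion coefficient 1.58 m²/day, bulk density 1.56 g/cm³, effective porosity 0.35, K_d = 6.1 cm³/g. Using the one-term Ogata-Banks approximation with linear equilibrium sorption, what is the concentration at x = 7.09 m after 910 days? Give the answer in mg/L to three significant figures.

2.08 mg/L

Retardation factor R = 1 + ρ_b·K_d/n = 1 + 1.56 × 6.1/0.35 = 28.19.
Sorption retards both mechanisms: v_R = v/R = 0.01277 m/day, D_R = D/R = 0.05605 m²/day.
v_R·t = 0.01277 × 910 = 11.6207 m; 2√(D_R t) = 14.28 m; argument = (7.09 − 11.6207)/14.28 = -0.3173.
C = C₀ × ½·erfc(-0.3173) = 3.09 × 0.6732 = 2.08 mg/L.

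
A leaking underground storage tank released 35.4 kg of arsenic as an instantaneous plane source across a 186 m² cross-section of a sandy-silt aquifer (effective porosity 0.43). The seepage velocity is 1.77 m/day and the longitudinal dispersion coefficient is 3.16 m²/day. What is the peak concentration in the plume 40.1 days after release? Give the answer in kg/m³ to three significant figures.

The peak of an instantaneous 1D plume sits at x = vt; there the Gaussian factor is 1 and C_max = M/(n_e·A·√(4πDt)), where n_e·A is the pore area the mass is dissolved in.
√(4πDt) = √(4π × 3.16 × 40.1) = 39.90 m, so C_max = 35.4/(0.43 × 186 × 39.90) = 0.0111 kg/m³.

0.0111 kg/m³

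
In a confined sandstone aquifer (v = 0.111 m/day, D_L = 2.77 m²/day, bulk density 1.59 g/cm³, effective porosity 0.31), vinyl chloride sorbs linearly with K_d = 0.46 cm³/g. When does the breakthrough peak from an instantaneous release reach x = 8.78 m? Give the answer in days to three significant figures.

45.4 days

Retardation factor R = 1 + ρ_b·K_d/n = 1 + 1.59 × 0.46/0.31 = 3.359.
Sorption retards both mechanisms: v_R = v/R = 0.03305 m/day, D_R = D/R = 0.8247 m²/day.
Peak time from v_R²t² + 2D_R t − x² = 0: t = (√(D_R² + v_R²x²) − D_R)/v_R².
√(D_R² + v_R²x²) = √(0.8247² + 0.03305² × 8.78²) = 0.8743; v_R² = 0.001092.
t = (0.8743 − 0.8247)/0.001092 = 45.4 days.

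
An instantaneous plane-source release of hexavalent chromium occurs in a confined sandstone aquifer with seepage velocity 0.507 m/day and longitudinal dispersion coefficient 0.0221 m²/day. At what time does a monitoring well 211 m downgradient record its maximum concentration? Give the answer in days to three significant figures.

416 days

For the 1D instantaneous-source solution, setting ∂C/∂t = 0 at fixed x gives v²t² + 2Dt − x² = 0, so t = (√(D² + v²x²) − D)/v².
√(D² + v²x²) = √(0.0221² + 0.507² × 211²) = 107.0; v² = 0.257049.
t = (107.0 − 0.0221)/0.257049 = 416 days (vs. the pure-advection estimate x/v = 416 d).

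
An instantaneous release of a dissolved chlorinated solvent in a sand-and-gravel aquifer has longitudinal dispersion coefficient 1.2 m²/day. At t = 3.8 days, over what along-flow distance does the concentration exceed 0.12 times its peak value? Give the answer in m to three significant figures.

12.4 m

The plume is Gaussian with σ = √(2Dt) = √(2 × 1.2 × 3.8) = 3.020 m.
C/C_peak = exp(−Δx²/(2σ²)) = 0.12 ⇒ Δx = σ·√(−2 ln 0.12) = 3.020 × 2.059 = 6.218 m.
Width = 2Δx = 12.4 m.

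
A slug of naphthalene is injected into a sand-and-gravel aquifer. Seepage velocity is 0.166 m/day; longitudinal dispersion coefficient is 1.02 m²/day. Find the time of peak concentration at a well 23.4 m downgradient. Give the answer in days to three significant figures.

For the 1D instantaneous-source solution, setting ∂C/∂t = 0 at fixed x gives v²t² + 2Dt − x² = 0, so t = (√(D² + v²x²) − D)/v².
√(D² + v²x²) = √(1.02² + 0.166² × 23.4²) = 4.016; v² = 0.027556.
t = (4.016 − 1.02)/0.027556 = 109 days (vs. the pure-advection estimate x/v = 141 d).

109 days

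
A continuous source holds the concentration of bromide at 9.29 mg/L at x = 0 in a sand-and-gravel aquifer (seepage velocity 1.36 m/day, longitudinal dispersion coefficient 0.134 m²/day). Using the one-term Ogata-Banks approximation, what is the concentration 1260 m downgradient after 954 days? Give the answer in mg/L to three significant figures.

9.20 mg/L

For a continuous step input, C/C₀ ≈ ½·erfc((x−vt)/(2√(Dt))).
vt = 1.36 × 954 = 1297.44 m and 2√(Dt) = 2√(0.134 × 954) = 22.61 m.
Argument (x−vt)/(2√(Dt)) = (1260 − 1297.44)/22.61 = -1.656; ½·erfc(-1.656) = 0.9904.
C = 9.29 × 0.9904 = 9.20 mg/L.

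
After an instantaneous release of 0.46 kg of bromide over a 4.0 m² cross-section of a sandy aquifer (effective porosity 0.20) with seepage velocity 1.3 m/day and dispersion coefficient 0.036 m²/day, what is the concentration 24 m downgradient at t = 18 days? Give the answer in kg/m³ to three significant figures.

0.175 kg/m³

For an instantaneous plane source, C(x,t) = M/(n_e·A·√(4πDt)) · exp(−(x−vt)²/(4Dt)), with n_e·A the pore (flow) area.
Plume center vt = 1.3 × 18 = 23.4 m, so the well at 24 m is 0.6 m downgradient of the peak.
√(4πDt) = 2.854 m, giving peak height M/(n_e·A·√(4πDt)) = 0.46/(0.20 × 4.0 × 2.854) = 0.2015 kg/m³.
(x−vt)²/(4Dt) = (0.6)²/(4 × 0.036 × 18) = 0.1389; exp(−0.1389) = 0.8703.
C = 0.2015 × 0.8703 = 0.175 kg/m³.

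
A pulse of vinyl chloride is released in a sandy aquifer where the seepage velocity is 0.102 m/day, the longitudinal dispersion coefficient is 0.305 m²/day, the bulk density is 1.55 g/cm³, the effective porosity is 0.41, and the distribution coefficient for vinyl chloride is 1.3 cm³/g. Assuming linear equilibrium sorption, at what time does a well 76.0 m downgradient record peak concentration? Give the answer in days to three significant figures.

Retardation factor R = 1 + ρ_b·K_d/n = 1 + 1.55 × 1.3/0.41 = 5.915.
Sorption retards both mechanisms: v_R = v/R = 0.01724 m/day, D_R = D/R = 0.05156 m²/day.
Peak time from v_R²t² + 2D_R t − x² = 0: t = (√(D_R² + v_R²x²) − D_R)/v_R².
√(D_R² + v_R²x²) = √(0.05156² + 0.01724² × 76.0²) = 1.311; v_R² = 0.0002972.
t = (1.311 − 0.05156)/0.0002972 = 4240 days.

4240 days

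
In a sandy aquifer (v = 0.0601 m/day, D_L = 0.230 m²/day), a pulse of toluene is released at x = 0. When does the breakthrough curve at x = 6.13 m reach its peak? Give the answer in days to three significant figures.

For the 1D instantaneous-source solution, setting ∂C/∂t = 0 at fixed x gives v²t² + 2Dt − x² = 0, so t = (√(D² + v²x²) − D)/v².
√(D² + v²x²) = √(0.230² + 0.0601² × 6.13²) = 0.4343; v² = 0.00361201.
t = (0.4343 − 0.230)/0.00361201 = 56.6 days (vs. the pure-advection estimate x/v = 102 d).

56.6 days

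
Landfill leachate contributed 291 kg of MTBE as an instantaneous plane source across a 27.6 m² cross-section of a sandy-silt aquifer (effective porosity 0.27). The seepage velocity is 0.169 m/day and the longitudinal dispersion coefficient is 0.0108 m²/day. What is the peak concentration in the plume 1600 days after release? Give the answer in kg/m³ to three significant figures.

The peak of an instantaneous 1D plume sits at x = vt; there the Gaussian factor is 1 and C_max = M/(n_e·A·√(4πDt)), where n_e·A is the pore area the mass is dissolved in.
√(4πDt) = √(4π × 0.0108 × 1600) = 14.74 m, so C_max = 291/(0.27 × 27.6 × 14.74) = 2.65 kg/m³.

2.65 kg/m³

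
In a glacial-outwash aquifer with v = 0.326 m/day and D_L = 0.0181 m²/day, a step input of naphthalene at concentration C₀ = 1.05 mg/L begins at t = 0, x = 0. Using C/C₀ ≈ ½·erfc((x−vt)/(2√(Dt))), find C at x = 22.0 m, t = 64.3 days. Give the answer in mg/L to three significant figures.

For a continuous step input, C/C₀ ≈ ½·erfc((x−vt)/(2√(Dt))).
vt = 0.326 × 64.3 = 20.9618 m and 2√(Dt) = 2√(0.0181 × 64.3) = 2.158 m.
Argument (x−vt)/(2√(Dt)) = (22.0 − 20.9618)/2.158 = 0.4811; ½·erfc(0.4811) = 0.2481.
C = 1.05 × 0.2481 = 0.261 mg/L.

0.261 mg/L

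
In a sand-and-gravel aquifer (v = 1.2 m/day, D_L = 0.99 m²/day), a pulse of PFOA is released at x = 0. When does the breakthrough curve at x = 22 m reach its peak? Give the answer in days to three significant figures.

17.7 days

For the 1D instantaneous-source solution, setting ∂C/∂t = 0 at fixed x gives v²t² + 2Dt − x² = 0, so t = (√(D² + v²x²) − D)/v².
√(D² + v²x²) = √(0.99² + 1.2² × 22²) = 26.42; v² = 1.44.
t = (26.42 − 0.99)/1.44 = 17.7 days (vs. the pure-advection estimate x/v = 18.3 d).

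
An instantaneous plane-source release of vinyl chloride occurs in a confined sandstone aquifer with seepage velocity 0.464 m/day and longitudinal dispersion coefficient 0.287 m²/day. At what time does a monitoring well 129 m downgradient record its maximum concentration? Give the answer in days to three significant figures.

For the 1D instantaneous-source solution, setting ∂C/∂t = 0 at fixed x gives v²t² + 2Dt − x² = 0, so t = (√(D² + v²x²) − D)/v².
√(D² + v²x²) = √(0.287² + 0.464² × 129²) = 59.86; v² = 0.215296.
t = (59.86 − 0.287)/0.215296 = 277 days (vs. the pure-advection estimate x/v = 278 d).

277 days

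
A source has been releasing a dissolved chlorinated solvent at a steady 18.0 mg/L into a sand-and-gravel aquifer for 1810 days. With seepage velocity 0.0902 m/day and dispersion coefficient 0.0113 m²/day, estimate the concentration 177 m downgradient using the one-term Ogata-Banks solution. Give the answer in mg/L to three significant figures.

0.285 mg/L

For a continuous step input, C/C₀ ≈ ½·erfc((x−vt)/(2√(Dt))).
vt = 0.0902 × 1810 = 163.262 m and 2√(Dt) = 2√(0.0113 × 1810) = 9.045 m.
Argument (x−vt)/(2√(Dt)) = (177 − 163.262)/9.045 = 1.519; ½·erfc(1.519) = 0.01585.
C = 18.0 × 0.01585 = 0.285 mg/L.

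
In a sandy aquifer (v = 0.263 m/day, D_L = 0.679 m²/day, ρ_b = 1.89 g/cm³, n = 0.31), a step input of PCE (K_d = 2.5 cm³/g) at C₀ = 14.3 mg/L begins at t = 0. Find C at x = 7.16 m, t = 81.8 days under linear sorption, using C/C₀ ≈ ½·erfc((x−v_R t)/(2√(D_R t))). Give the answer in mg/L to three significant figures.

0.183 mg/L

Retardation factor R = 1 + ρ_b·K_d/n = 1 + 1.89 × 2.5/0.31 = 16.24.
Sorption retards both mechanisms: v_R = v/R = 0.01619 m/day, D_R = D/R = 0.04181 m²/day.
v_R·t = 0.01619 × 81.8 = 1.324342 m; 2√(D_R t) = 3.699 m; argument = (7.16 − 1.324342)/3.699 = 1.578.
C = C₀ × ½·erfc(1.578) = 14.3 × 0.01282 = 0.183 mg/L.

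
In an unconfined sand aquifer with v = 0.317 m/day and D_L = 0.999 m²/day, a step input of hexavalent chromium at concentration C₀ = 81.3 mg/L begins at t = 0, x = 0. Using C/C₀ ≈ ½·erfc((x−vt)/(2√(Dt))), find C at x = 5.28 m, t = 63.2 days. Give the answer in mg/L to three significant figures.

For a continuous step input, C/C₀ ≈ ½·erfc((x−vt)/(2√(Dt))).
vt = 0.317 × 63.2 = 20.0344 m and 2√(Dt) = 2√(0.999 × 63.2) = 15.89 m.
Argument (x−vt)/(2√(Dt)) = (5.28 − 20.0344)/15.89 = -0.9285; ½·erfc(-0.9285) = 0.9054.
C = 81.3 × 0.9054 = 73.6 mg/L.

73.6 mg/L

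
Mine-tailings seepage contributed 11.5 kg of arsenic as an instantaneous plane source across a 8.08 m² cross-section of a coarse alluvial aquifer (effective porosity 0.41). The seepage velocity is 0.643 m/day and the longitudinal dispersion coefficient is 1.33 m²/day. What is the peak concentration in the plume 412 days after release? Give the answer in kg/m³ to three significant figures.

0.0418 kg/m³

The peak of an instantaneous 1D plume sits at x = vt; there the Gaussian factor is 1 and C_max = M/(n_e·A·√(4πDt)), where n_e·A is the pore area the mass is dissolved in.
√(4πDt) = √(4π × 1.33 × 412) = 82.98 m, so C_max = 11.5/(0.41 × 8.08 × 82.98) = 0.0418 kg/m³.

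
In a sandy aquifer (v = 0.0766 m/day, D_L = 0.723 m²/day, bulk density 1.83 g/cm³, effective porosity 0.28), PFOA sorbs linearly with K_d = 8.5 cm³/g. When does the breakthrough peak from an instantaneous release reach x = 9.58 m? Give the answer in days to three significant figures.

Retardation factor R = 1 + ρ_b·K_d/n = 1 + 1.83 × 8.5/0.28 = 56.55.
Sorption retards both mechanisms: v_R = v/R = 0.001355 m/day, D_R = D/R = 0.01279 m²/day.
Peak time from v_R²t² + 2D_R t − x² = 0: t = (√(D_R² + v_R²x²) − D_R)/v_R².
√(D_R² + v_R²x²) = √(0.01279² + 0.001355² × 9.58²) = 0.01822; v_R² = 1.836e-06.
t = (0.01822 − 0.01279)/1.836e-06 = 2960 days.

2960 days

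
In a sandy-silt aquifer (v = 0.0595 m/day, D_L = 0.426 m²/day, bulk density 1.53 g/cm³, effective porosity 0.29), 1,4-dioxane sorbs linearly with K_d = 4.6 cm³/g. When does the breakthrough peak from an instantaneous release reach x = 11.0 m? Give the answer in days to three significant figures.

2530 days

Retardation factor R = 1 + ρ_b·K_d/n = 1 + 1.53 × 4.6/0.29 = 25.27.
Sorption retards both mechanisms: v_R = v/R = 0.002355 m/day, D_R = D/R = 0.01686 m²/day.
Peak time from v_R²t² + 2D_R t − x² = 0: t = (√(D_R² + v_R²x²) − D_R)/v_R².
√(D_R² + v_R²x²) = √(0.01686² + 0.002355² × 11.0²) = 0.03091; v_R² = 5.546e-06.
t = (0.03091 − 0.01686)/5.546e-06 = 2530 days.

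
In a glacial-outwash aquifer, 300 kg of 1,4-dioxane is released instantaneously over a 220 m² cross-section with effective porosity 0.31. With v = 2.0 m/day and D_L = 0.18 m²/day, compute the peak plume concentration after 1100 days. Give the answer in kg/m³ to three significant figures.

0.0882 kg/m³

The peak of an instantaneous 1D plume sits at x = vt; there the Gaussian factor is 1 and C_max = M/(n_e·A·√(4πDt)), where n_e·A is the pore area the mass is dissolved in.
√(4πDt) = √(4π × 0.18 × 1100) = 49.88 m, so C_max = 300/(0.31 × 220 × 49.88) = 0.0882 kg/m³.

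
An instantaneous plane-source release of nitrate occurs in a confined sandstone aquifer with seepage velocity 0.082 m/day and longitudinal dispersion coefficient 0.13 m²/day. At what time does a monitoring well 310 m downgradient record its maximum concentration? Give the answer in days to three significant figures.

3760 days

For the 1D instantaneous-source solution, setting ∂C/∂t = 0 at fixed x gives v²t² + 2Dt − x² = 0, so t = (√(D² + v²x²) − D)/v².
√(D² + v²x²) = √(0.13² + 0.082² × 310²) = 25.42; v² = 0.006724.
t = (25.42 − 0.13)/0.006724 = 3760 days (vs. the pure-advection estimate x/v = 3780 d).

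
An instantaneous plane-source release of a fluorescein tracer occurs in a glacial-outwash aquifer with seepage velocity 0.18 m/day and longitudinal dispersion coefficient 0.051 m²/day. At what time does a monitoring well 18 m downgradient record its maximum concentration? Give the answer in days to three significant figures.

98.4 days

For the 1D instantaneous-source solution, setting ∂C/∂t = 0 at fixed x gives v²t² + 2Dt − x² = 0, so t = (√(D² + v²x²) − D)/v².
√(D² + v²x²) = √(0.051² + 0.18² × 18²) = 3.240; v² = 0.0324.
t = (3.240 − 0.051)/0.0324 = 98.4 days (vs. the pure-advection estimate x/v = 100 d).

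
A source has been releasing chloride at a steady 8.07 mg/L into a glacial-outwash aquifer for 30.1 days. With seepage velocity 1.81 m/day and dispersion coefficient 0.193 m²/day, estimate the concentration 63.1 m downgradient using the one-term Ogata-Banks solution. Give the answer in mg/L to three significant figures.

For a continuous step input, C/C₀ ≈ ½·erfc((x−vt)/(2√(Dt))).
vt = 1.81 × 30.1 = 54.481 m and 2√(Dt) = 2√(0.193 × 30.1) = 4.820 m.
Argument (x−vt)/(2√(Dt)) = (63.1 − 54.481)/4.820 = 1.788; ½·erfc(1.788) = 0.005726.
C = 8.07 × 0.005726 = 0.0462 mg/L.

0.0462 mg/L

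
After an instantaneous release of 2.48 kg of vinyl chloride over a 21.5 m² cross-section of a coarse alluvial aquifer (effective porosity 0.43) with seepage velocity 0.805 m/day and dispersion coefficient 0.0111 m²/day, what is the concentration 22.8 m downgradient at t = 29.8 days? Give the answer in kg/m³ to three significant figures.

0.0452 kg/m³

For an instantaneous plane source, C(x,t) = M/(n_e·A·√(4πDt)) · exp(−(x−vt)²/(4Dt)), with n_e·A the pore (flow) area.
Plume center vt = 0.805 × 29.8 = 23.989 m, so the well at 22.8 m is 1.189 m upgradient of the peak.
√(4πDt) = 2.039 m, giving peak height M/(n_e·A·√(4πDt)) = 2.48/(0.43 × 21.5 × 2.039) = 0.1316 kg/m³.
(x−vt)²/(4Dt) = (-1.189)²/(4 × 0.0111 × 29.8) = 1.068; exp(−1.068) = 0.3437.
C = 0.1316 × 0.3437 = 0.0452 kg/m³.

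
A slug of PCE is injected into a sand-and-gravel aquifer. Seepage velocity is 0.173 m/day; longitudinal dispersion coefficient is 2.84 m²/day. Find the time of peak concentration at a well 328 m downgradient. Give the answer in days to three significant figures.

1800 days

For the 1D instantaneous-source solution, setting ∂C/∂t = 0 at fixed x gives v²t² + 2Dt − x² = 0, so t = (√(D² + v²x²) − D)/v².
√(D² + v²x²) = √(2.84² + 0.173² × 328²) = 56.82; v² = 0.029929.
t = (56.82 − 2.84)/0.029929 = 1800 days (vs. the pure-advection estimate x/v = 1900 d).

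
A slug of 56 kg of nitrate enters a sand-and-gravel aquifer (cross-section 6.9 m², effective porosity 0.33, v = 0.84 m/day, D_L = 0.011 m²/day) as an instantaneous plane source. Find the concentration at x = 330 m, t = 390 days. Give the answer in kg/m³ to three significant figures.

For an instantaneous plane source, C(x,t) = M/(n_e·A·√(4πDt)) · exp(−(x−vt)²/(4Dt)), with n_e·A the pore (flow) area.
Plume center vt = 0.84 × 390 = 327.6 m, so the well at 330 m is 2.4 m downgradient of the peak.
√(4πDt) = 7.342 m, giving peak height M/(n_e·A·√(4πDt)) = 56/(0.33 × 6.9 × 7.342) = 3.350 kg/m³.
(x−vt)²/(4Dt) = (2.4)²/(4 × 0.011 × 390) = 0.3357; exp(−0.3357) = 0.7148.
C = 3.350 × 0.7148 = 2.39 kg/m³.

2.39 kg/m³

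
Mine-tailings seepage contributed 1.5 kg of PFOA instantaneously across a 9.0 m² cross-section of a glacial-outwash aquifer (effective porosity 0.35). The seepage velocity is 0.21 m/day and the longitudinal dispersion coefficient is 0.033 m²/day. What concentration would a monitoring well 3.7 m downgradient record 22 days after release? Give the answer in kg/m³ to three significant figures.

For an instantaneous plane source, C(x,t) = M/(n_e·A·√(4πDt)) · exp(−(x−vt)²/(4Dt)), with n_e·A the pore (flow) area.
Plume center vt = 0.21 × 22 = 4.62 m, so the well at 3.7 m is 0.92 m upgradient of the peak.
√(4πDt) = 3.020 m, giving peak height M/(n_e·A·√(4πDt)) = 1.5/(0.35 × 9.0 × 3.020) = 0.1577 kg/m³.
(x−vt)²/(4Dt) = (-0.92)²/(4 × 0.033 × 22) = 0.2915; exp(−0.2915) = 0.7471.
C = 0.1577 × 0.7471 = 0.118 kg/m³.

0.118 kg/m³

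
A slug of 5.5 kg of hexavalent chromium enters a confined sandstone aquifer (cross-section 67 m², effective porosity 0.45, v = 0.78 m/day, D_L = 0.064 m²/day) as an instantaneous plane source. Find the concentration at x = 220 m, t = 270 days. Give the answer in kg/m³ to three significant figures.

For an instantaneous plane source, C(x,t) = M/(n_e·A·√(4πDt)) · exp(−(x−vt)²/(4Dt)), with n_e·A the pore (flow) area.
Plume center vt = 0.78 × 270 = 210.6 m, so the well at 220 m is 9.4 m downgradient of the peak.
√(4πDt) = 14.74 m, giving peak height M/(n_e·A·√(4πDt)) = 5.5/(0.45 × 67 × 14.74) = 0.01238 kg/m³.
(x−vt)²/(4Dt) = (9.4)²/(4 × 0.064 × 270) = 1.278; exp(−1.278) = 0.2786.
C = 0.01238 × 0.2786 = 0.00345 kg/m³.

0.00345 kg/m³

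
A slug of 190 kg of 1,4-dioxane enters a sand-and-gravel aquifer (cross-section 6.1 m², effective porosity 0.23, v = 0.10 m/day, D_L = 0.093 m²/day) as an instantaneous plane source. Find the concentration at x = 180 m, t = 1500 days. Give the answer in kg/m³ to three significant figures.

0.645 kg/m³

For an instantaneous plane source, C(x,t) = M/(n_e·A·√(4πDt)) · exp(−(x−vt)²/(4Dt)), with n_e·A the pore (flow) area.
Plume center vt = 0.10 × 1500 = 150 m, so the well at 180 m is 30 m downgradient of the peak.
√(4πDt) = 41.87 m, giving peak height M/(n_e·A·√(4πDt)) = 190/(0.23 × 6.1 × 41.87) = 3.234 kg/m³.
(x−vt)²/(4Dt) = (30)²/(4 × 0.093 × 1500) = 1.613; exp(−1.613) = 0.1993.
C = 3.234 × 0.1993 = 0.645 kg/m³.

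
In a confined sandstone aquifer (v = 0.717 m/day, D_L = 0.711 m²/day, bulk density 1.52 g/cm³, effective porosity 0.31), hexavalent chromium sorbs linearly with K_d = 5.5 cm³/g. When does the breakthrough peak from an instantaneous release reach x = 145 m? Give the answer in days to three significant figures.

Retardation factor R = 1 + ρ_b·K_d/n = 1 + 1.52 × 5.5/0.31 = 27.97.
Sorption retards both mechanisms: v_R = v/R = 0.02563 m/day, D_R = D/R = 0.02542 m²/day.
Peak time from v_R²t² + 2D_R t − x² = 0: t = (√(D_R² + v_R²x²) − D_R)/v_R².
√(D_R² + v_R²x²) = √(0.02542² + 0.02563² × 145²) = 3.716; v_R² = 0.0006569.
t = (3.716 − 0.02542)/0.0006569 = 5620 days.

5620 days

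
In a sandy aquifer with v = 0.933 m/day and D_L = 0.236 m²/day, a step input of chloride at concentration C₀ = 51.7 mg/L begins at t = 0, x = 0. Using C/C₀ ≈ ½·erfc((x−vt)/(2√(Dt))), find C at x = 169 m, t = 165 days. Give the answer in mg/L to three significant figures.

2.28 mg/L

For a continuous step input, C/C₀ ≈ ½·erfc((x−vt)/(2√(Dt))).
vt = 0.933 × 165 = 153.945 m and 2√(Dt) = 2√(0.236 × 165) = 12.48 m.
Argument (x−vt)/(2√(Dt)) = (169 − 153.945)/12.48 = 1.206; ½·erfc(1.206) = 0.04405.
C = 51.7 × 0.04405 = 2.28 mg/L.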